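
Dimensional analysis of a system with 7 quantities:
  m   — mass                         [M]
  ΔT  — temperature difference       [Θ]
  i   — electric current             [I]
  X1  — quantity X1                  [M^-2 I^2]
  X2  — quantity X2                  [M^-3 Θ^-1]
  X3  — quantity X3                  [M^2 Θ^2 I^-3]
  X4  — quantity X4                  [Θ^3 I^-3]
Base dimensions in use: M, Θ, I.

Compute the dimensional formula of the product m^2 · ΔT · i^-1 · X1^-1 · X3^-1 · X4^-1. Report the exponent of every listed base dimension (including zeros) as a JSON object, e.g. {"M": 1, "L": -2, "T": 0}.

Exponent matrix [M,Θ,I] × [m,ΔT,i,X1,X2,X3,X4]:
  M: [ 1  0  0 -2 -3  2  0]
  Θ: [ 0  1  0  0 -1  2  3]
  I: [ 0  0  1  2  0 -3 -3]
  [M]: (2)·1+(1)·0+(-1)·0+(-1)·-2+(-1)·2+(-1)·0 = 2
  [Θ]: (2)·0+(1)·1+(-1)·0+(-1)·0+(-1)·2+(-1)·3 = -4
  [I]: (2)·0+(1)·0+(-1)·1+(-1)·2+(-1)·-3+(-1)·-3 = 3
⇒ M^2 Θ^-4 I^3

{"M": 2, "Θ": -4, "I": 3}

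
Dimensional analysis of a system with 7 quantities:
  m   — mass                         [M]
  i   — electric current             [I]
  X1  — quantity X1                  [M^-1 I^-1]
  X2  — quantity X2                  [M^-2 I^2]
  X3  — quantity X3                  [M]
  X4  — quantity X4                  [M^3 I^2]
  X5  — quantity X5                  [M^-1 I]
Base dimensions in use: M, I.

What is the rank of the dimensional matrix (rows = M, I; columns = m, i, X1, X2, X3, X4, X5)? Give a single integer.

2

Write exponents as rows M,I / cols m,i,X1,X2,X3,X4,X5:
  M: [ 1  0 -1 -2  1  3 -1]
  I: [ 0  1 -1  2  0  2  1]
RREF → pivots at {m,i} ⇒ r = 2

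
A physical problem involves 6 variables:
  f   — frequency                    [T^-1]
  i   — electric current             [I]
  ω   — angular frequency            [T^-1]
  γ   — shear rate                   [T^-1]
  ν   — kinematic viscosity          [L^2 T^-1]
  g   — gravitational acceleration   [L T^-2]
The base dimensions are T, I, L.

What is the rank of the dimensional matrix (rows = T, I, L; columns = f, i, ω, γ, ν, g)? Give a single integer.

Exponent matrix [T,I,L] × [f,i,ω,γ,ν,g]:
  T: [-1  0 -1 -1 -1 -2]
  I: [ 0  1  0  0  0  0]
  L: [ 0  0  0  0  2  1]
RREF → pivots at {f,i,ν} ⇒ r = 3

3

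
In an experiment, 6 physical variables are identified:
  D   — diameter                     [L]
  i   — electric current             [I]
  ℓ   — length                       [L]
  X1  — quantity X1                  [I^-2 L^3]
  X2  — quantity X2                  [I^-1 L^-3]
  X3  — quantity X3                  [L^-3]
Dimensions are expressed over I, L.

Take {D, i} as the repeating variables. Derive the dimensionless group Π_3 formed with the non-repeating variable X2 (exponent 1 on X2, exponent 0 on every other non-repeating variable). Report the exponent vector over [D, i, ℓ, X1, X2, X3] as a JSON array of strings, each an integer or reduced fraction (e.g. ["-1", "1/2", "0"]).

["3", "1", "0", "0", "1", "0"]

Write exponents as rows I,L / cols D,i,ℓ,X1,X2,X3:
  I: [ 0  1  0 -2 -1  0]
  L: [ 1  0  1  3 -3 -3]
Echelon form has 2 nonzero rows (pivots: D,i)
Pivot set = {D,i}, free = {ℓ,X1,X2,X3}
RREF:
  r0: [   1    0    1    3   -3   -3]
  r1: [   0    1    0   -2   -1    0]
Fix exponent of X2 at 1, ℓ at 0, X1 at 0, X3 at 0; solve each RREF row for its pivot's exponent:
  r0: exp(D) + (-3)·1 = 0 ⇒ exp(D) = 3
  r1: exp(i) + (-1)·1 = 0 ⇒ exp(i) = 1
Π_3 = D^3 · i · X2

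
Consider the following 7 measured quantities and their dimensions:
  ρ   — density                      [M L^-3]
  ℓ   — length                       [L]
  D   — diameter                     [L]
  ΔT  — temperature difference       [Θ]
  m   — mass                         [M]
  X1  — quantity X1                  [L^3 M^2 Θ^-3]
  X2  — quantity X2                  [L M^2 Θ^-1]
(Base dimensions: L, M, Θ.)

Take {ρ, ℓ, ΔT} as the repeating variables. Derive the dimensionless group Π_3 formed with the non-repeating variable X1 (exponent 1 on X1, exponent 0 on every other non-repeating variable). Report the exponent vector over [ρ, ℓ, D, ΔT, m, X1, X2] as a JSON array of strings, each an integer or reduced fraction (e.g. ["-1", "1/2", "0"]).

["-2", "-9", "0", "3", "0", "1", "0"]

Write exponents as rows L,M,Θ / cols ρ,ℓ,D,ΔT,m,X1,X2:
  L: [-3  1  1  0  0  3  1]
  M: [ 1  0  0  0  1  2  2]
  Θ: [ 0  0  0  1  0 -3 -1]
Row reduction gives pivot columns ρ,ℓ,ΔT; rank = 3
Pivot set = {ρ,ℓ,ΔT}, free = {D,m,X1,X2}
RREF:
  r0: [   1    0    0    0    1    2    2]
  r1: [   0    1    1    0    3    9    7]
  r2: [   0    0    0    1    0   -3   -1]
Fix exponent of X1 at 1, D at 0, m at 0, X2 at 0; solve each RREF row for its pivot's exponent:
  r0: exp(ρ) + (2)·1 = 0 ⇒ exp(ρ) = -2
  r1: exp(ℓ) + (9)·1 = 0 ⇒ exp(ℓ) = -9
  r2: exp(ΔT) + (-3)·1 = 0 ⇒ exp(ΔT) = 3
Π_3 = ρ^-2 · ℓ^-9 · ΔT^3 · X1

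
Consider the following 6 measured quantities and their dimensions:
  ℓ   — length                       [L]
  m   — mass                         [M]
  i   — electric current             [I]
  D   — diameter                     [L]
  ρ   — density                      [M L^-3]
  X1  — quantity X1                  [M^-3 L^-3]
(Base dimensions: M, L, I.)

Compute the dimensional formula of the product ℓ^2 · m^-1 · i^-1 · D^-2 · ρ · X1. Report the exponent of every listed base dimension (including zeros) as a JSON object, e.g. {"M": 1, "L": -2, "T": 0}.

{"M": -3, "L": -6, "I": -1}

Exponent matrix [M,L,I] × [ℓ,m,i,D,ρ,X1]:
  M: [ 0  1  0  0  1 -3]
  L: [ 1  0  0  1 -3 -3]
  I: [ 0  0  1  0  0  0]
  [M]: (2)·0+(-1)·1+(-1)·0+(-2)·0+(1)·1+(1)·-3 = -3
  [L]: (2)·1+(-1)·0+(-1)·0+(-2)·1+(1)·-3+(1)·-3 = -6
  [I]: (2)·0+(-1)·0+(-1)·1+(-2)·0+(1)·0+(1)·0 = -1
⇒ M^-3 L^-6 I^-1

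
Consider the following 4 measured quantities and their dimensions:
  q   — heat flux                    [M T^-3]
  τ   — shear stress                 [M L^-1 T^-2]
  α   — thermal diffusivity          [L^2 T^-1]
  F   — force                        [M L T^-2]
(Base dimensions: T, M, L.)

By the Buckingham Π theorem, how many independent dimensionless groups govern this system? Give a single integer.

1

Write exponents as rows T,M,L / cols q,τ,α,F:
  T: [-3 -2 -1 -2]
  M: [ 1  1  0  1]
  L: [ 0 -1  2  1]
Row reduction gives pivot columns q,τ,α; rank = 3
n=4, r=3 ⇒ 1 dimensionless group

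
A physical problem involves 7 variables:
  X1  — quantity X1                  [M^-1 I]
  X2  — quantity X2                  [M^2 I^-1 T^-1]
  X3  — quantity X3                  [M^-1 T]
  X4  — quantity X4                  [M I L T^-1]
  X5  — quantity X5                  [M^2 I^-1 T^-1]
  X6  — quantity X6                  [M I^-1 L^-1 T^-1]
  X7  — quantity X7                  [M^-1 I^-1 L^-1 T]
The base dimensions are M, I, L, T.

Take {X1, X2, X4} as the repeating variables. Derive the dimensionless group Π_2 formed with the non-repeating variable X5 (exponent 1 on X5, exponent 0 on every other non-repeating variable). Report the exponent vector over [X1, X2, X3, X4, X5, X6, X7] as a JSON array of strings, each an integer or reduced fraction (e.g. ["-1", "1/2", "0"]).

["0", "-1", "0", "0", "1", "0", "0"]

Exponent matrix [M,I,L,T] × [X1,X2,X3,X4,X5,X6,X7]:
  M: [-1  2 -1  1  2  1 -1]
  I: [ 1 -1  0  1 -1 -1 -1]
  L: [ 0  0  0  1  0 -1 -1]
  T: [ 0 -1  1 -1 -1 -1  1]
Echelon form has 3 nonzero rows (pivots: X1,X2,X4)
Pivot set = {X1,X2,X4}, free = {X3,X5,X6,X7}
RREF:
  r0: [   1    0   -1    0    0    2    0]
  r1: [   0    1   -1    0    1    2    0]
  r2: [   0    0    0    1    0   -1   -1]
  r3: [   0    0    0    0    0    0    0]
Fix exponent of X5 at 1, X3 at 0, X6 at 0, X7 at 0; solve each RREF row for its pivot's exponent:
  r0: exp(X1) + (0)·1 = 0 ⇒ exp(X1) = 0
  r1: exp(X2) + (1)·1 = 0 ⇒ exp(X2) = -1
  r2: exp(X4) + (0)·1 = 0 ⇒ exp(X4) = 0
Π_2 = X2^-1 · X5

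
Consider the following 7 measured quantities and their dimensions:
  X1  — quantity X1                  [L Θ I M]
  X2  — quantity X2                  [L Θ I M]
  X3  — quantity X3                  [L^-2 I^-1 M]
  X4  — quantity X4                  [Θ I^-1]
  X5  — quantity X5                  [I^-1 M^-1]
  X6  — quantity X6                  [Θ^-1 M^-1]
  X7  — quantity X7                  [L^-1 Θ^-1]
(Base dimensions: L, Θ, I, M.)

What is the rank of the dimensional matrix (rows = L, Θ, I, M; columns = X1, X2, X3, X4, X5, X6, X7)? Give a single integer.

Exponent matrix [L,Θ,I,M] × [X1,X2,X3,X4,X5,X6,X7]:
  L: [ 1  1 -2  0  0  0 -1]
  Θ: [ 1  1  0  1  0 -1 -1]
  I: [ 1  1 -1 -1 -1  0  0]
  M: [ 1  1  1  0 -1 -1  0]
Row reduction gives pivot columns X1,X3,X4; rank = 3

3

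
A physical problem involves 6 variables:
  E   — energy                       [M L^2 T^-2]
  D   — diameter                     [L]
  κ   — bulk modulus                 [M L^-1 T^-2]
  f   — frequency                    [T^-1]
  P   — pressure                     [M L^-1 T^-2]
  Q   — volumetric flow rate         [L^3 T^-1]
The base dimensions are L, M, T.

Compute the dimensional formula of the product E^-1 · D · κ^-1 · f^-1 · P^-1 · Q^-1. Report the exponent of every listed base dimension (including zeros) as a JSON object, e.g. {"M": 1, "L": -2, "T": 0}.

{"L": -2, "M": -3, "T": 8}

Write exponents as rows L,M,T / cols E,D,κ,f,P,Q:
  L: [ 2  1 -1  0 -1  3]
  M: [ 1  0  1  0  1  0]
  T: [-2  0 -2 -1 -2 -1]
  [L]: (-1)·2+(1)·1+(-1)·-1+(-1)·0+(-1)·-1+(-1)·3 = -2
  [M]: (-1)·1+(1)·0+(-1)·1+(-1)·0+(-1)·1+(-1)·0 = -3
  [T]: (-1)·-2+(1)·0+(-1)·-2+(-1)·-1+(-1)·-2+(-1)·-1 = 8
⇒ L^-2 M^-3 T^8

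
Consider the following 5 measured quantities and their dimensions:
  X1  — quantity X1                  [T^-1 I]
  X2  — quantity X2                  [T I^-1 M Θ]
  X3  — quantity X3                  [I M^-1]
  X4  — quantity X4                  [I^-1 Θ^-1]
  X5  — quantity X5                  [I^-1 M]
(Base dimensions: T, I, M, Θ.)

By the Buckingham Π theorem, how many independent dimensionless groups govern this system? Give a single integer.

Exponent matrix [T,I,M,Θ] × [X1,X2,X3,X4,X5]:
  T: [-1  1  0  0  0]
  I: [ 1 -1  1 -1 -1]
  M: [ 0  1 -1  0  1]
  Θ: [ 0  1  0 -1  0]
RREF → pivots at {X1,X2,X3} ⇒ r = 3
5 vars − rank 3 = 2 Π groups

2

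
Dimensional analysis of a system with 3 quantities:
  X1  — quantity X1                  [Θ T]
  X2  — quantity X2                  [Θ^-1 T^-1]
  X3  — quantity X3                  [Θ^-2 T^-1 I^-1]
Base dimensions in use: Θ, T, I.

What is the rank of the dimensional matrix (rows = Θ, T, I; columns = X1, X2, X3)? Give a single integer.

2

Write exponents as rows Θ,T,I / cols X1,X2,X3:
  Θ: [ 1 -1 -2]
  T: [ 1 -1 -1]
  I: [ 0  0 -1]
Echelon form has 2 nonzero rows (pivots: X1,X3)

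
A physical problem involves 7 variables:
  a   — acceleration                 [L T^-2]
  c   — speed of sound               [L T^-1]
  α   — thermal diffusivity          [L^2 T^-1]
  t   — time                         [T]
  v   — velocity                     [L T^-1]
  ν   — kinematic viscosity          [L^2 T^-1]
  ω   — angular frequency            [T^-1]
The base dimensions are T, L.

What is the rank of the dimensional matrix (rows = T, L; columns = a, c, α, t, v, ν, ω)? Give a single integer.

Dimensional matrix (T×L by a×c×α×t×v×ν×ω):
  T: [-2 -1 -1  1 -1 -1 -1]
  L: [ 1  1  2  0  1  2  0]
Echelon form has 2 nonzero rows (pivots: a,c)

2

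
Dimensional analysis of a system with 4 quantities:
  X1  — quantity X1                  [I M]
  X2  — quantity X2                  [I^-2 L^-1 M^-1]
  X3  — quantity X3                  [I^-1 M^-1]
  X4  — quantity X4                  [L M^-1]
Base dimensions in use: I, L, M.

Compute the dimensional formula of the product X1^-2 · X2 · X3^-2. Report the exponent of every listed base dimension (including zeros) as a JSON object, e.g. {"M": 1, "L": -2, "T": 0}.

Exponent matrix [I,L,M] × [X1,X2,X3,X4]:
  I: [ 1 -2 -1  0]
  L: [ 0 -1  0  1]
  M: [ 1 -1 -1 -1]
  [I]: (-2)·1+(1)·-2+(-2)·-1 = -2
  [L]: (-2)·0+(1)·-1+(-2)·0 = -1
  [M]: (-2)·1+(1)·-1+(-2)·-1 = -1
⇒ I^-2 L^-1 M^-1

{"I": -2, "L": -1, "M": -1}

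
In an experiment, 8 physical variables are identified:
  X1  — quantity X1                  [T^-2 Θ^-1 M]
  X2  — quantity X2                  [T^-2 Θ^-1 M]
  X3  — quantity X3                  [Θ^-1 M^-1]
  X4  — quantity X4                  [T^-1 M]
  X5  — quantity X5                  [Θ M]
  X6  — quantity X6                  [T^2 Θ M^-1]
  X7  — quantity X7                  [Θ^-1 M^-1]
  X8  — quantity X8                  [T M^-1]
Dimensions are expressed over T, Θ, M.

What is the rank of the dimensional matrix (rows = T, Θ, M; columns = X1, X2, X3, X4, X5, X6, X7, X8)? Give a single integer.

Write exponents as rows T,Θ,M / cols X1,X2,X3,X4,X5,X6,X7,X8:
  T: [-2 -2  0 -1  0  2  0  1]
  Θ: [-1 -1 -1  0  1  1 -1  0]
  M: [ 1  1 -1  1  1 -1 -1 -1]
Row reduction gives pivot columns X1,X3; rank = 2

2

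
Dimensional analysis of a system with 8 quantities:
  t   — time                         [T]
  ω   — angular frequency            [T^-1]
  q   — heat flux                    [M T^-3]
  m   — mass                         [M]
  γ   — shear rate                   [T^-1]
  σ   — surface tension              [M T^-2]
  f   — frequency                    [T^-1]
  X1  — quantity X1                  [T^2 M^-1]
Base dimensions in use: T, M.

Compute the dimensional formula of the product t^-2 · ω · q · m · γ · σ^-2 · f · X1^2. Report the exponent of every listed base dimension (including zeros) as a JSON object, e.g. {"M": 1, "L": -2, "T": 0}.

{"T": 0, "M": -2}

Dimensional matrix (T×M by t×ω×q×m×γ×σ×f×X1):
  T: [ 1 -1 -3  0 -1 -2 -1  2]
  M: [ 0  0  1  1  0  1  0 -1]
  [T]: (-2)·1+(1)·-1+(1)·-3+(1)·0+(1)·-1+(-2)·-2+(1)·-1+(2)·2 = 0
  [M]: (-2)·0+(1)·0+(1)·1+(1)·1+(1)·0+(-2)·1+(1)·0+(2)·-1 = -2
⇒ M^-2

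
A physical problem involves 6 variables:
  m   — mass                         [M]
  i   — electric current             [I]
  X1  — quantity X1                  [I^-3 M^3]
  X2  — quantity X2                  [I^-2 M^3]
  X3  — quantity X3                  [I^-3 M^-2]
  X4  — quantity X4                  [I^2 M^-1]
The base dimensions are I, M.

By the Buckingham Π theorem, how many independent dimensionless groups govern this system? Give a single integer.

Dimensional matrix (I×M by m×i×X1×X2×X3×X4):
  I: [ 0  1 -3 -2 -3  2]
  M: [ 1  0  3  3 -2 -1]
RREF → pivots at {m,i} ⇒ r = 2
n=6, r=2 ⇒ 4 dimensionless groups

4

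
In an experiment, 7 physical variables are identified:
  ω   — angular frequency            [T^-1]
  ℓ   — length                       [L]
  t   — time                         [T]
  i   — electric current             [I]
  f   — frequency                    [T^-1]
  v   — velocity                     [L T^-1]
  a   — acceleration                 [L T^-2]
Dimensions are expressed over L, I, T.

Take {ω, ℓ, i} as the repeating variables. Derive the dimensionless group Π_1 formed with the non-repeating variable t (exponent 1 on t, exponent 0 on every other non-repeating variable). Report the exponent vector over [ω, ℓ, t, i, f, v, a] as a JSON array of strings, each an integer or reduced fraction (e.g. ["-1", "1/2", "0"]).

["1", "0", "1", "0", "0", "0", "0"]

Dimensional matrix (L×I×T by ω×ℓ×t×i×f×v×a):
  L: [ 0  1  0  0  0  1  1]
  I: [ 0  0  0  1  0  0  0]
  T: [-1  0  1  0 -1 -1 -2]
RREF → pivots at {ω,ℓ,i} ⇒ r = 3
Pivot set = {ω,ℓ,i}, free = {t,f,v,a}
RREF:
  r0: [   1    0   -1    0    1    1    2]
  r1: [   0    1    0    0    0    1    1]
  r2: [   0    0    0    1    0    0    0]
Fix exponent of t at 1, f at 0, v at 0, a at 0; solve each RREF row for its pivot's exponent:
  r0: exp(ω) + (-1)·1 = 0 ⇒ exp(ω) = 1
  r1: exp(ℓ) + (0)·1 = 0 ⇒ exp(ℓ) = 0
  r2: exp(i) + (0)·1 = 0 ⇒ exp(i) = 0
Π_1 = ω · t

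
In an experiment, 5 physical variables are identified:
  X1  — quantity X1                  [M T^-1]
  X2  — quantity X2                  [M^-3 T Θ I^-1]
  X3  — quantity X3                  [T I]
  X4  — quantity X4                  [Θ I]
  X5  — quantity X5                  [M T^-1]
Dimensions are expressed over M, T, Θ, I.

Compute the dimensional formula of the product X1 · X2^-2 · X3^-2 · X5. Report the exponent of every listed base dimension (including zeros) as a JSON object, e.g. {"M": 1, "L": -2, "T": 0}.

{"M": 8, "T": -6, "Θ": -2, "I": 0}

Write exponents as rows M,T,Θ,I / cols X1,X2,X3,X4,X5:
  M: [ 1 -3  0  0  1]
  T: [-1  1  1  0 -1]
  Θ: [ 0  1  0  1  0]
  I: [ 0 -1  1  1  0]
  [M]: (1)·1+(-2)·-3+(-2)·0+(1)·1 = 8
  [T]: (1)·-1+(-2)·1+(-2)·1+(1)·-1 = -6
  [Θ]: (1)·0+(-2)·1+(-2)·0+(1)·0 = -2
  [I]: (1)·0+(-2)·-1+(-2)·1+(1)·0 = 0
⇒ M^8 T^-6 Θ^-2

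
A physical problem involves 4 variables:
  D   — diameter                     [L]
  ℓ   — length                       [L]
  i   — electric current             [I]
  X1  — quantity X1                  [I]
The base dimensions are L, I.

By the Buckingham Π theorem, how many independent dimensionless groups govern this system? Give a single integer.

Dimensional matrix (L×I by D×ℓ×i×X1):
  L: [ 1  1  0  0]
  I: [ 0  0  1  1]
Echelon form has 2 nonzero rows (pivots: D,i)
4 vars − rank 2 = 2 Π groups

2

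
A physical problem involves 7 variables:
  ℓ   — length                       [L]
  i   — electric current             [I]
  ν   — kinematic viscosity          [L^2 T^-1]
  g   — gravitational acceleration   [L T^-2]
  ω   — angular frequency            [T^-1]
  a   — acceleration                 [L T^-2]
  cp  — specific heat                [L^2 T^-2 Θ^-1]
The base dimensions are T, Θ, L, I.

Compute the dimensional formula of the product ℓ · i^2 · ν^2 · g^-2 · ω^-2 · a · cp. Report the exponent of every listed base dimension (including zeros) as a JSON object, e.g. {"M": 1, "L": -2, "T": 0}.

{"T": 0, "Θ": -1, "L": 6, "I": 2}

Write exponents as rows T,Θ,L,I / cols ℓ,i,ν,g,ω,a,cp:
  T: [ 0  0 -1 -2 -1 -2 -2]
  Θ: [ 0  0  0  0  0  0 -1]
  L: [ 1  0  2  1  0  1  2]
  I: [ 0  1  0  0  0  0  0]
  [T]: (1)·0+(2)·0+(2)·-1+(-2)·-2+(-2)·-1+(1)·-2+(1)·-2 = 0
  [Θ]: (1)·0+(2)·0+(2)·0+(-2)·0+(-2)·0+(1)·0+(1)·-1 = -1
  [L]: (1)·1+(2)·0+(2)·2+(-2)·1+(-2)·0+(1)·1+(1)·2 = 6
  [I]: (1)·0+(2)·1+(2)·0+(-2)·0+(-2)·0+(1)·0+(1)·0 = 2
⇒ Θ^-1 L^6 I^2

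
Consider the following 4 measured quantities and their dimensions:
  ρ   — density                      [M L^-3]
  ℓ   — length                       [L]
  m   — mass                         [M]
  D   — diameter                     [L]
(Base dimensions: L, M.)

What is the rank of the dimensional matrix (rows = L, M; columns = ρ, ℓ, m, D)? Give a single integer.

Write exponents as rows L,M / cols ρ,ℓ,m,D:
  L: [-3  1  0  1]
  M: [ 1  0  1  0]
Echelon form has 2 nonzero rows (pivots: ρ,ℓ)

2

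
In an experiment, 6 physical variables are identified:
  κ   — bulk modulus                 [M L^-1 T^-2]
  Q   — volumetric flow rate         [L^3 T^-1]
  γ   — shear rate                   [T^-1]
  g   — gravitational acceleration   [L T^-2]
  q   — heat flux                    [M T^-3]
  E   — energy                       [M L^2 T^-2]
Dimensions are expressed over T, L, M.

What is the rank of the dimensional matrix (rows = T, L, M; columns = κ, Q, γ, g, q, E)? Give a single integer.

3

Dimensional matrix (T×L×M by κ×Q×γ×g×q×E):
  T: [-2 -1 -1 -2 -3 -2]
  L: [-1  3  0  1  0  2]
  M: [ 1  0  0  0  1  1]
RREF → pivots at {κ,Q,γ} ⇒ r = 3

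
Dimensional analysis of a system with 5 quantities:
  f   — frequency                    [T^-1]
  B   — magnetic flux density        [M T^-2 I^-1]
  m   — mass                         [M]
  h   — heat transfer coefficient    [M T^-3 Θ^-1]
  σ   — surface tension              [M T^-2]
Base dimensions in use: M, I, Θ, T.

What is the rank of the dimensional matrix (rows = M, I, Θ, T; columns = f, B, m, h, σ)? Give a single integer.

Write exponents as rows M,I,Θ,T / cols f,B,m,h,σ:
  M: [ 0  1  1  1  1]
  I: [ 0 -1  0  0  0]
  Θ: [ 0  0  0 -1  0]
  T: [-1 -2  0 -3 -2]
RREF → pivots at {f,B,m,h} ⇒ r = 4

4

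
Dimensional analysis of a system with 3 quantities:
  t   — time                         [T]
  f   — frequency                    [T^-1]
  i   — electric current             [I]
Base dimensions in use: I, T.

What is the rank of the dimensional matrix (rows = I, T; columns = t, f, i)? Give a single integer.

2

Exponent matrix [I,T] × [t,f,i]:
  I: [ 0  0  1]
  T: [ 1 -1  0]
RREF → pivots at {t,i} ⇒ r = 2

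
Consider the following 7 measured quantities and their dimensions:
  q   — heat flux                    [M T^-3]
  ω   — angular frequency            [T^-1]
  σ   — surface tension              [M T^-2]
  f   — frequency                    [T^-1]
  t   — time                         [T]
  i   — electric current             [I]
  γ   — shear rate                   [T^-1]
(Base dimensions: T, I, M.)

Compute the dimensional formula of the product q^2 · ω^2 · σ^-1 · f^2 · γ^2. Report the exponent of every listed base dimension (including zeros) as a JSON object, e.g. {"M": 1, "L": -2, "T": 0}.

Dimensional matrix (T×I×M by q×ω×σ×f×t×i×γ):
  T: [-3 -1 -2 -1  1  0 -1]
  I: [ 0  0  0  0  0  1  0]
  M: [ 1  0  1  0  0  0  0]
  [T]: (2)·-3+(2)·-1+(-1)·-2+(2)·-1+(2)·-1 = -10
  [I]: (2)·0+(2)·0+(-1)·0+(2)·0+(2)·0 = 0
  [M]: (2)·1+(2)·0+(-1)·1+(2)·0+(2)·0 = 1
⇒ T^-10 M

{"T": -10, "I": 0, "M": 1}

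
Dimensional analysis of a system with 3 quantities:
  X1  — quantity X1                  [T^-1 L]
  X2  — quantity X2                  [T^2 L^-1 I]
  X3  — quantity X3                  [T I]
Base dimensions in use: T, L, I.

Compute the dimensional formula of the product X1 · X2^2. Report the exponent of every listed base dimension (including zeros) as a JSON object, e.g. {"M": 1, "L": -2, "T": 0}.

Dimensional matrix (T×L×I by X1×X2×X3):
  T: [-1  2  1]
  L: [ 1 -1  0]
  I: [ 0  1  1]
  [T]: (1)·-1+(2)·2 = 3
  [L]: (1)·1+(2)·-1 = -1
  [I]: (1)·0+(2)·1 = 2
⇒ T^3 L^-1 I^2

{"T": 3, "L": -1, "I": 2}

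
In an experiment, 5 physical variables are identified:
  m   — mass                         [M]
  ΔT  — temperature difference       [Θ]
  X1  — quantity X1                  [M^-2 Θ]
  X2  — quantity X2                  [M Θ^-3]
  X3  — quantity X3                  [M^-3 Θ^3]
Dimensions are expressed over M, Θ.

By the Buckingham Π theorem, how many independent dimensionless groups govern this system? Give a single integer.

3

Write exponents as rows M,Θ / cols m,ΔT,X1,X2,X3:
  M: [ 1  0 -2  1 -3]
  Θ: [ 0  1  1 -3  3]
Echelon form has 2 nonzero rows (pivots: m,ΔT)
5 vars − rank 2 = 3 Π groups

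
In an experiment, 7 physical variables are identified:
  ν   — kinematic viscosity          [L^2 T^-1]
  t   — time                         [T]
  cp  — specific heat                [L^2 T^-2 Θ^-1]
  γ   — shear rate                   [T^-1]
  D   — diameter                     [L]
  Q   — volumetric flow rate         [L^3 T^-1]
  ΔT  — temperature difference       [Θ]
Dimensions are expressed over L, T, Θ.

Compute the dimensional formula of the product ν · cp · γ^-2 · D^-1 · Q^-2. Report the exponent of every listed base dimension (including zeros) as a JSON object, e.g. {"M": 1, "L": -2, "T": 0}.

Exponent matrix [L,T,Θ] × [ν,t,cp,γ,D,Q,ΔT]:
  L: [ 2  0  2  0  1  3  0]
  T: [-1  1 -2 -1  0 -1  0]
  Θ: [ 0  0 -1  0  0  0  1]
  [L]: (1)·2+(1)·2+(-2)·0+(-1)·1+(-2)·3 = -3
  [T]: (1)·-1+(1)·-2+(-2)·-1+(-1)·0+(-2)·-1 = 1
  [Θ]: (1)·0+(1)·-1+(-2)·0+(-1)·0+(-2)·0 = -1
⇒ L^-3 T Θ^-1

{"L": -3, "T": 1, "Θ": -1}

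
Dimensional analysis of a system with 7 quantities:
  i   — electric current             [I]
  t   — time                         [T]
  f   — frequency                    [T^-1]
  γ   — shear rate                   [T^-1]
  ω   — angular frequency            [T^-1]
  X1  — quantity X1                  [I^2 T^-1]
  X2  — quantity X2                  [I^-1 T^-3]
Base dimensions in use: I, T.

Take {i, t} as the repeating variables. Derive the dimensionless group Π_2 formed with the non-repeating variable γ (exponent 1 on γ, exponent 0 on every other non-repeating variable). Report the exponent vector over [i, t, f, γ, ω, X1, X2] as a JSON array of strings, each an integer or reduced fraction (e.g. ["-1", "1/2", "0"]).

Dimensional matrix (I×T by i×t×f×γ×ω×X1×X2):
  I: [ 1  0  0  0  0  2 -1]
  T: [ 0  1 -1 -1 -1 -1 -3]
Echelon form has 2 nonzero rows (pivots: i,t)
Repeat: i,t; free: f,γ,ω,X1,X2
RREF:
  r0: [   1    0    0    0    0    2   -1]
  r1: [   0    1   -1   -1   -1   -1   -3]
Fix exponent of γ at 1, f at 0, ω at 0, X1 at 0, X2 at 0; solve each RREF row for its pivot's exponent:
  r0: exp(i) + (0)·1 = 0 ⇒ exp(i) = 0
  r1: exp(t) + (-1)·1 = 0 ⇒ exp(t) = 1
Π_2 = t · γ

["0", "1", "0", "1", "0", "0", "0"]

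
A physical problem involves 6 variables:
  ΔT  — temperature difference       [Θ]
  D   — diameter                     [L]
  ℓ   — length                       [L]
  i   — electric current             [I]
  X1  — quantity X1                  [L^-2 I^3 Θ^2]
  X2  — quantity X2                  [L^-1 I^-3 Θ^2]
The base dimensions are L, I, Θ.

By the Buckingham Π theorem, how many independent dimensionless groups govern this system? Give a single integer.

Write exponents as rows L,I,Θ / cols ΔT,D,ℓ,i,X1,X2:
  L: [ 0  1  1  0 -2 -1]
  I: [ 0  0  0  1  3 -3]
  Θ: [ 1  0  0  0  2  2]
RREF → pivots at {ΔT,D,i} ⇒ r = 3
6 vars − rank 3 = 3 Π groups

3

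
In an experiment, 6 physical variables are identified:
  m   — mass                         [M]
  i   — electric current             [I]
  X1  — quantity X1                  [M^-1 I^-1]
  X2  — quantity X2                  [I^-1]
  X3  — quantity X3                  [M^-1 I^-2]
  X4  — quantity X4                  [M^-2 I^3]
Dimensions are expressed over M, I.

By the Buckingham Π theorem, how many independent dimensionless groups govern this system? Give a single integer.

Exponent matrix [M,I] × [m,i,X1,X2,X3,X4]:
  M: [ 1  0 -1  0 -1 -2]
  I: [ 0  1 -1 -1 -2  3]
Echelon form has 2 nonzero rows (pivots: m,i)
n=6, r=2 ⇒ 4 dimensionless groups

4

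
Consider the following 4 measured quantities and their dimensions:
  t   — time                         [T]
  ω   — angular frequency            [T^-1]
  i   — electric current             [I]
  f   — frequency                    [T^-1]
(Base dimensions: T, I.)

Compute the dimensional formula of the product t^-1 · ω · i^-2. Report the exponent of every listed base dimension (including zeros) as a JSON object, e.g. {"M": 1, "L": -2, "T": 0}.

Write exponents as rows T,I / cols t,ω,i,f:
  T: [ 1 -1  0 -1]
  I: [ 0  0  1  0]
  [T]: (-1)·1+(1)·-1+(-2)·0 = -2
  [I]: (-1)·0+(1)·0+(-2)·1 = -2
⇒ T^-2 I^-2

{"T": -2, "I": -2}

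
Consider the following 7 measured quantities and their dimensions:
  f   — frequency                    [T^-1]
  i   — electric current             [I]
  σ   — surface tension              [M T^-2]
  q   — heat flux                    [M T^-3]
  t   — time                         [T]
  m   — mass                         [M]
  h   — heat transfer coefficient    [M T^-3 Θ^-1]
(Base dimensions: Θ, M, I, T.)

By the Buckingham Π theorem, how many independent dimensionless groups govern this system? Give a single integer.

Exponent matrix [Θ,M,I,T] × [f,i,σ,q,t,m,h]:
  Θ: [ 0  0  0  0  0  0 -1]
  M: [ 0  0  1  1  0  1  1]
  I: [ 0  1  0  0  0  0  0]
  T: [-1  0 -2 -3  1  0 -3]
Row reduction gives pivot columns f,i,σ,h; rank = 4
Π count = n − r = 7 − 4 = 3

3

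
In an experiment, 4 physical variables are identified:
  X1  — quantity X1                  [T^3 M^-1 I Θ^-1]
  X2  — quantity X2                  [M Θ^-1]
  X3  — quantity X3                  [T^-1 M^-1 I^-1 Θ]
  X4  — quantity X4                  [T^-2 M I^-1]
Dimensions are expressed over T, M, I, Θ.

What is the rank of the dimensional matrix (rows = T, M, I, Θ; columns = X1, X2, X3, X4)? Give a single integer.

3

Write exponents as rows T,M,I,Θ / cols X1,X2,X3,X4:
  T: [ 3  0 -1 -2]
  M: [-1  1 -1  1]
  I: [ 1  0 -1 -1]
  Θ: [-1 -1  1  0]
RREF → pivots at {X1,X2,X3} ⇒ r = 3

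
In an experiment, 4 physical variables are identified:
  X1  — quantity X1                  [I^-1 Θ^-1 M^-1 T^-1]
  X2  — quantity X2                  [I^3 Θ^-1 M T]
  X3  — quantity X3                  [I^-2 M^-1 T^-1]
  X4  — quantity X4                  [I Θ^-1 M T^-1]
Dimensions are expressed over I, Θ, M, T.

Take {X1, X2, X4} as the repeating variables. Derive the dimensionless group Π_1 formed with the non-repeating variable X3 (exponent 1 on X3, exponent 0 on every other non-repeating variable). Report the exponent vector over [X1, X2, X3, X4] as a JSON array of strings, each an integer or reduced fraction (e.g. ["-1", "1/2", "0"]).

Exponent matrix [I,Θ,M,T] × [X1,X2,X3,X4]:
  I: [-1  3 -2  1]
  Θ: [-1 -1  0 -1]
  M: [-1  1 -1  1]
  T: [-1  1 -1 -1]
Echelon form has 3 nonzero rows (pivots: X1,X2,X4)
Pivot set = {X1,X2,X4}, free = {X3}
RREF:
  r0: [   1    0  1/2    0]
  r1: [   0    1 -1/2    0]
  r2: [   0    0    0    1]
  r3: [   0    0    0    0]
Fix exponent of X3 at 1; solve each RREF row for its pivot's exponent:
  r0: exp(X1) + (1/2)·1 = 0 ⇒ exp(X1) = -1/2
  r1: exp(X2) + (-1/2)·1 = 0 ⇒ exp(X2) = 1/2
  r2: exp(X4) + (0)·1 = 0 ⇒ exp(X4) = 0
Π_1 = X1^(-1/2) · X2^(1/2) · X3

["-1/2", "1/2", "1", "0"]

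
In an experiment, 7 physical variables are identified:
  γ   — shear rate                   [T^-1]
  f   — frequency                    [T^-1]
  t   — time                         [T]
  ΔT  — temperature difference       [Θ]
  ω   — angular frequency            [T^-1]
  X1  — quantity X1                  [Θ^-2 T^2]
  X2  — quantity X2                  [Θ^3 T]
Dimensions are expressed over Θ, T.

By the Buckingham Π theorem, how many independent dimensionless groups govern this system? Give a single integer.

Exponent matrix [Θ,T] × [γ,f,t,ΔT,ω,X1,X2]:
  Θ: [ 0  0  0  1  0 -2  3]
  T: [-1 -1  1  0 -1  2  1]
RREF → pivots at {γ,ΔT} ⇒ r = 2
n=7, r=2 ⇒ 5 dimensionless groups

5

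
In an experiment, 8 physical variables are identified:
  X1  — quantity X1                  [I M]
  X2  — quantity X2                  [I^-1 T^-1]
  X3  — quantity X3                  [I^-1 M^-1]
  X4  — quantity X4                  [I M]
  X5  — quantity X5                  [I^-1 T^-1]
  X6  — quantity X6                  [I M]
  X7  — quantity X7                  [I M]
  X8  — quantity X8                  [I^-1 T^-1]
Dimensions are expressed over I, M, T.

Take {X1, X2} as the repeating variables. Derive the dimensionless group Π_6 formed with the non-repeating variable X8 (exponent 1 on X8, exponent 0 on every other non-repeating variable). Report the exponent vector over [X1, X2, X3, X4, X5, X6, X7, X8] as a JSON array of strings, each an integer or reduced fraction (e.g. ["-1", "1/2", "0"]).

["0", "-1", "0", "0", "0", "0", "0", "1"]

Dimensional matrix (I×M×T by X1×X2×X3×X4×X5×X6×X7×X8):
  I: [ 1 -1 -1  1 -1  1  1 -1]
  M: [ 1  0 -1  1  0  1  1  0]
  T: [ 0 -1  0  0 -1  0  0 -1]
RREF → pivots at {X1,X2} ⇒ r = 2
Repeat: X1,X2; free: X3,X4,X5,X6,X7,X8
RREF:
  r0: [   1    0   -1    1    0    1    1    0]
  r1: [   0    1    0    0    1    0    0    1]
  r2: [   0    0    0    0    0    0    0    0]
Fix exponent of X8 at 1, X3 at 0, X4 at 0, X5 at 0, X6 at 0, X7 at 0; solve each RREF row for its pivot's exponent:
  r0: exp(X1) + (0)·1 = 0 ⇒ exp(X1) = 0
  r1: exp(X2) + (1)·1 = 0 ⇒ exp(X2) = -1
Π_6 = X2^-1 · X8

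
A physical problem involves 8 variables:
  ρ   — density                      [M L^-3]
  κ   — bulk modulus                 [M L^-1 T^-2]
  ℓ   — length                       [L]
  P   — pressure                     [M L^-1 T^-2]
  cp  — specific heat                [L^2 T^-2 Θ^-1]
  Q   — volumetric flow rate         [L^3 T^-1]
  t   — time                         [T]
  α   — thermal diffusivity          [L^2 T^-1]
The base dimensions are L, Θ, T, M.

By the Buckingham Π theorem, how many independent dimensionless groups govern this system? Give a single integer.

4

Dimensional matrix (L×Θ×T×M by ρ×κ×ℓ×P×cp×Q×t×α):
  L: [-3 -1  1 -1  2  3  0  2]
  Θ: [ 0  0  0  0 -1  0  0  0]
  T: [ 0 -2  0 -2 -2 -1  1 -1]
  M: [ 1  1  0  1  0  0  0  0]
RREF → pivots at {ρ,κ,ℓ,cp} ⇒ r = 4
n=8, r=4 ⇒ 4 dimensionless groups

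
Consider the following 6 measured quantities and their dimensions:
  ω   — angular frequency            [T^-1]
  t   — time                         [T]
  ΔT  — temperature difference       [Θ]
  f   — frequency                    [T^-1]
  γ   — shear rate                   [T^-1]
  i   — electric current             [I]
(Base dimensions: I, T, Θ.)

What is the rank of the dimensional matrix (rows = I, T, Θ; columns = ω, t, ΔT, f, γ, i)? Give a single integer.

Write exponents as rows I,T,Θ / cols ω,t,ΔT,f,γ,i:
  I: [ 0  0  0  0  0  1]
  T: [-1  1  0 -1 -1  0]
  Θ: [ 0  0  1  0  0  0]
Row reduction gives pivot columns ω,ΔT,i; rank = 3

3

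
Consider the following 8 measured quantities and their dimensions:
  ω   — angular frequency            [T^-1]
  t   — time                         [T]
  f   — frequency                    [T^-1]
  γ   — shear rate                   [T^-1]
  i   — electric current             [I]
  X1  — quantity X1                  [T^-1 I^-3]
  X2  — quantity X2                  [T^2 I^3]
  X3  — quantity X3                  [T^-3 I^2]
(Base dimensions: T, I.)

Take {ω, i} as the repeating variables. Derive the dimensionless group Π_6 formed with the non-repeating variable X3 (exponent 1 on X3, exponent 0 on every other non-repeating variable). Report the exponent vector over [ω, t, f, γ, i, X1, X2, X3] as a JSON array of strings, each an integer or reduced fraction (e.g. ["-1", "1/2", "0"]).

["-3", "0", "0", "0", "-2", "0", "0", "1"]

Write exponents as rows T,I / cols ω,t,f,γ,i,X1,X2,X3:
  T: [-1  1 -1 -1  0 -1  2 -3]
  I: [ 0  0  0  0  1 -3  3  2]
Row reduction gives pivot columns ω,i; rank = 2
Pivot set = {ω,i}, free = {t,f,γ,X1,X2,X3}
RREF:
  r0: [   1   -1    1    1    0    1   -2    3]
  r1: [   0    0    0    0    1   -3    3    2]
Fix exponent of X3 at 1, t at 0, f at 0, γ at 0, X1 at 0, X2 at 0; solve each RREF row for its pivot's exponent:
  r0: exp(ω) + (3)·1 = 0 ⇒ exp(ω) = -3
  r1: exp(i) + (2)·1 = 0 ⇒ exp(i) = -2
Π_6 = ω^-3 · i^-2 · X3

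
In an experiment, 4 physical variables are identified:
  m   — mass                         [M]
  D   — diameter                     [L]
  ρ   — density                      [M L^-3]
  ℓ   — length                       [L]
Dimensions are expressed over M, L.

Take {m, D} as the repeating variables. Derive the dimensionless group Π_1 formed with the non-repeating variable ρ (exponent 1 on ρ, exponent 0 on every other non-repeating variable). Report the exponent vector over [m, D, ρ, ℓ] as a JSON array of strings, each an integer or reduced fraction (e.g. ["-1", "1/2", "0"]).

Write exponents as rows M,L / cols m,D,ρ,ℓ:
  M: [ 1  0  1  0]
  L: [ 0  1 -3  1]
Row reduction gives pivot columns m,D; rank = 2
Repeat: m,D; free: ρ,ℓ
RREF:
  r0: [   1    0    1    0]
  r1: [   0    1   -3    1]
Fix exponent of ρ at 1, ℓ at 0; solve each RREF row for its pivot's exponent:
  r0: exp(m) + (1)·1 = 0 ⇒ exp(m) = -1
  r1: exp(D) + (-3)·1 = 0 ⇒ exp(D) = 3
Π_1 = m^-1 · D^3 · ρ

["-1", "3", "1", "0"]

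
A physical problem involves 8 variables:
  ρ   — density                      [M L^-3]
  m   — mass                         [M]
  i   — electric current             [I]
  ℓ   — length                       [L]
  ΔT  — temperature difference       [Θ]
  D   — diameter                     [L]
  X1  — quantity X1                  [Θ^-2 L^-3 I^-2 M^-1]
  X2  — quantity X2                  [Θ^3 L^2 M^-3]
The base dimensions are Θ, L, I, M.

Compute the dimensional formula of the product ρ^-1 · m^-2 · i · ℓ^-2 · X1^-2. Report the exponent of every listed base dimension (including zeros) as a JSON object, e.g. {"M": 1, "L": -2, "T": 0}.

{"Θ": 4, "L": 7, "I": 5, "M": -1}

Dimensional matrix (Θ×L×I×M by ρ×m×i×ℓ×ΔT×D×X1×X2):
  Θ: [ 0  0  0  0  1  0 -2  3]
  L: [-3  0  0  1  0  1 -3  2]
  I: [ 0  0  1  0  0  0 -2  0]
  M: [ 1  1  0  0  0  0 -1 -3]
  [Θ]: (-1)·0+(-2)·0+(1)·0+(-2)·0+(-2)·-2 = 4
  [L]: (-1)·-3+(-2)·0+(1)·0+(-2)·1+(-2)·-3 = 7
  [I]: (-1)·0+(-2)·0+(1)·1+(-2)·0+(-2)·-2 = 5
  [M]: (-1)·1+(-2)·1+(1)·0+(-2)·0+(-2)·-1 = -1
⇒ Θ^4 L^7 I^5 M^-1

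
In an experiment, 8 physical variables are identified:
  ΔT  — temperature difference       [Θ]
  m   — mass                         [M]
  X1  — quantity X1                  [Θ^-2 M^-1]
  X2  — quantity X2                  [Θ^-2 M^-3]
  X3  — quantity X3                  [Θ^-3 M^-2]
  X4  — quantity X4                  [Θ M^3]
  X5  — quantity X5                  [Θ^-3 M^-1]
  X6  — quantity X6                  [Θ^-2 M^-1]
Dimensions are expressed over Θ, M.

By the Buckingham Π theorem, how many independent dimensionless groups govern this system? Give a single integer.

6

Dimensional matrix (Θ×M by ΔT×m×X1×X2×X3×X4×X5×X6):
  Θ: [ 1  0 -2 -2 -3  1 -3 -2]
  M: [ 0  1 -1 -3 -2  3 -1 -1]
RREF → pivots at {ΔT,m} ⇒ r = 2
Π count = n − r = 8 − 2 = 6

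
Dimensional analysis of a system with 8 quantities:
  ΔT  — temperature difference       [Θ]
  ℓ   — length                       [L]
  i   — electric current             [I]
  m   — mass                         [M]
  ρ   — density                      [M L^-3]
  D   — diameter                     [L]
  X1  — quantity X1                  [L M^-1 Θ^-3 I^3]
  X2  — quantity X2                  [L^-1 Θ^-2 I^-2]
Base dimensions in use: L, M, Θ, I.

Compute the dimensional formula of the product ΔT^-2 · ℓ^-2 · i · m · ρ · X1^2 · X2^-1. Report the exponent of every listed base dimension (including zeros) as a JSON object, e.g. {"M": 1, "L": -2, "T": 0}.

Write exponents as rows L,M,Θ,I / cols ΔT,ℓ,i,m,ρ,D,X1,X2:
  L: [ 0  1  0  0 -3  1  1 -1]
  M: [ 0  0  0  1  1  0 -1  0]
  Θ: [ 1  0  0  0  0  0 -3 -2]
  I: [ 0  0  1  0  0  0  3 -2]
  [L]: (-2)·0+(-2)·1+(1)·0+(1)·0+(1)·-3+(2)·1+(-1)·-1 = -2
  [M]: (-2)·0+(-2)·0+(1)·0+(1)·1+(1)·1+(2)·-1+(-1)·0 = 0
  [Θ]: (-2)·1+(-2)·0+(1)·0+(1)·0+(1)·0+(2)·-3+(-1)·-2 = -6
  [I]: (-2)·0+(-2)·0+(1)·1+(1)·0+(1)·0+(2)·3+(-1)·-2 = 9
⇒ L^-2 Θ^-6 I^9

{"L": -2, "M": 0, "Θ": -6, "I": 9}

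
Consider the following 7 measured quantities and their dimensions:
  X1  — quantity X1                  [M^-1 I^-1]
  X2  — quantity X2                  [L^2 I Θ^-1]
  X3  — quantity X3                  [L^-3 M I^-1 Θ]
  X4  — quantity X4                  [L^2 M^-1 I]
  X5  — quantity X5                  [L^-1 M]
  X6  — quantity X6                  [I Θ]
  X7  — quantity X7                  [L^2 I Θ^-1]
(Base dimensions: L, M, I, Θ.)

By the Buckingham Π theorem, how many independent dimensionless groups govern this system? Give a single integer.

4

Exponent matrix [L,M,I,Θ] × [X1,X2,X3,X4,X5,X6,X7]:
  L: [ 0  2 -3  2 -1  0  2]
  M: [-1  0  1 -1  1  0  0]
  I: [-1  1 -1  1  0  1  1]
  Θ: [ 0 -1  1  0  0  1 -1]
RREF → pivots at {X1,X2,X3} ⇒ r = 3
7 vars − rank 3 = 4 Π groups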